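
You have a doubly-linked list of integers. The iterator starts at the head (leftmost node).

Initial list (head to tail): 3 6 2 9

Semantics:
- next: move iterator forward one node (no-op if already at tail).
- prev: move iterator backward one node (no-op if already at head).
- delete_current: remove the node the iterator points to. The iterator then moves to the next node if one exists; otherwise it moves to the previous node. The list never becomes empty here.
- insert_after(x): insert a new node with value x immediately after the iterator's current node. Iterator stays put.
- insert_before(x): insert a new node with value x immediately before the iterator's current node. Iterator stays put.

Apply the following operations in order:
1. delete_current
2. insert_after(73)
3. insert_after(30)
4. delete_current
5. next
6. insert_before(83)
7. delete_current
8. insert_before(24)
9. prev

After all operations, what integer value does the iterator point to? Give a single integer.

After 1 (delete_current): list=[6, 2, 9] cursor@6
After 2 (insert_after(73)): list=[6, 73, 2, 9] cursor@6
After 3 (insert_after(30)): list=[6, 30, 73, 2, 9] cursor@6
After 4 (delete_current): list=[30, 73, 2, 9] cursor@30
After 5 (next): list=[30, 73, 2, 9] cursor@73
After 6 (insert_before(83)): list=[30, 83, 73, 2, 9] cursor@73
After 7 (delete_current): list=[30, 83, 2, 9] cursor@2
After 8 (insert_before(24)): list=[30, 83, 24, 2, 9] cursor@2
After 9 (prev): list=[30, 83, 24, 2, 9] cursor@24

Answer: 24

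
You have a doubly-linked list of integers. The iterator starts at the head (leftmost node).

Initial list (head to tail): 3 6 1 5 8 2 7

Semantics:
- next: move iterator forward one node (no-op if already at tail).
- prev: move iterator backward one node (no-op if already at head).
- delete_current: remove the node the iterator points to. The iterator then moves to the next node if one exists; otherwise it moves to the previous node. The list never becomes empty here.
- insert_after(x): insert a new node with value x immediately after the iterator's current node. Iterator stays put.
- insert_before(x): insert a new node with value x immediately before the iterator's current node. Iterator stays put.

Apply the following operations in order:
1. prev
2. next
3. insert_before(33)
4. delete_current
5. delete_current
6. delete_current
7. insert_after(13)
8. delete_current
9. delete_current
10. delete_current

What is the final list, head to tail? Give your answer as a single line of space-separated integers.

Answer: 3 33 7

Derivation:
After 1 (prev): list=[3, 6, 1, 5, 8, 2, 7] cursor@3
After 2 (next): list=[3, 6, 1, 5, 8, 2, 7] cursor@6
After 3 (insert_before(33)): list=[3, 33, 6, 1, 5, 8, 2, 7] cursor@6
After 4 (delete_current): list=[3, 33, 1, 5, 8, 2, 7] cursor@1
After 5 (delete_current): list=[3, 33, 5, 8, 2, 7] cursor@5
After 6 (delete_current): list=[3, 33, 8, 2, 7] cursor@8
After 7 (insert_after(13)): list=[3, 33, 8, 13, 2, 7] cursor@8
After 8 (delete_current): list=[3, 33, 13, 2, 7] cursor@13
After 9 (delete_current): list=[3, 33, 2, 7] cursor@2
After 10 (delete_current): list=[3, 33, 7] cursor@7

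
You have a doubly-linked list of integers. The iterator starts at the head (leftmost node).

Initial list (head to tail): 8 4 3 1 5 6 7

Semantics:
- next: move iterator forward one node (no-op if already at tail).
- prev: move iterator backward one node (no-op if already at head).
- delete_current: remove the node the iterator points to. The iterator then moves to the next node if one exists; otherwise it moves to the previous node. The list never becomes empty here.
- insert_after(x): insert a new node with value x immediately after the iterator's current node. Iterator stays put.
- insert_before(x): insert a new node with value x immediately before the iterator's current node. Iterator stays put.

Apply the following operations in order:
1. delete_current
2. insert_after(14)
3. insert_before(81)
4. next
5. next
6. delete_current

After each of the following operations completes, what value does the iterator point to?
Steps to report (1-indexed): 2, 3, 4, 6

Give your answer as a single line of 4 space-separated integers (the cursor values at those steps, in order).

Answer: 4 4 14 1

Derivation:
After 1 (delete_current): list=[4, 3, 1, 5, 6, 7] cursor@4
After 2 (insert_after(14)): list=[4, 14, 3, 1, 5, 6, 7] cursor@4
After 3 (insert_before(81)): list=[81, 4, 14, 3, 1, 5, 6, 7] cursor@4
After 4 (next): list=[81, 4, 14, 3, 1, 5, 6, 7] cursor@14
After 5 (next): list=[81, 4, 14, 3, 1, 5, 6, 7] cursor@3
After 6 (delete_current): list=[81, 4, 14, 1, 5, 6, 7] cursor@1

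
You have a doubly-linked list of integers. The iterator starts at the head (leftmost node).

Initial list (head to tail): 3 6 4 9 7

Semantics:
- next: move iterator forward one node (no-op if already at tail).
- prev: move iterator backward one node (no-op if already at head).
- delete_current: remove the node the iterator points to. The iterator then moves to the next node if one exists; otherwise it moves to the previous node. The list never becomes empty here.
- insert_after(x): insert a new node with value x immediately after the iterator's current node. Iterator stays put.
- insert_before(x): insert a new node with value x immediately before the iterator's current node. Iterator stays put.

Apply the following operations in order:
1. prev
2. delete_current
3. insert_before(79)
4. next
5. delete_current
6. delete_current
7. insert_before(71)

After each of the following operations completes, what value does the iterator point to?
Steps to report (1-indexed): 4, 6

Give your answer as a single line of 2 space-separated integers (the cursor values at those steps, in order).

After 1 (prev): list=[3, 6, 4, 9, 7] cursor@3
After 2 (delete_current): list=[6, 4, 9, 7] cursor@6
After 3 (insert_before(79)): list=[79, 6, 4, 9, 7] cursor@6
After 4 (next): list=[79, 6, 4, 9, 7] cursor@4
After 5 (delete_current): list=[79, 6, 9, 7] cursor@9
After 6 (delete_current): list=[79, 6, 7] cursor@7
After 7 (insert_before(71)): list=[79, 6, 71, 7] cursor@7

Answer: 4 7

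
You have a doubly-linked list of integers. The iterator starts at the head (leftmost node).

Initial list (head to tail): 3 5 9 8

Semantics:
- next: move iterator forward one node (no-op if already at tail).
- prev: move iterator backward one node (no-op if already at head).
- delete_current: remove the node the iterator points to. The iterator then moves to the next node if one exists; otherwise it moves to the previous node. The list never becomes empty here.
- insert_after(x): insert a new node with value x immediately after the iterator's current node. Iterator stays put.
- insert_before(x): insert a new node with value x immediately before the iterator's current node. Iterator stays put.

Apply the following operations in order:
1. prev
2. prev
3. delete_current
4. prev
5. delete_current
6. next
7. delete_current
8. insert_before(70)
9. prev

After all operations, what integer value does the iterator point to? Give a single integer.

After 1 (prev): list=[3, 5, 9, 8] cursor@3
After 2 (prev): list=[3, 5, 9, 8] cursor@3
After 3 (delete_current): list=[5, 9, 8] cursor@5
After 4 (prev): list=[5, 9, 8] cursor@5
After 5 (delete_current): list=[9, 8] cursor@9
After 6 (next): list=[9, 8] cursor@8
After 7 (delete_current): list=[9] cursor@9
After 8 (insert_before(70)): list=[70, 9] cursor@9
After 9 (prev): list=[70, 9] cursor@70

Answer: 70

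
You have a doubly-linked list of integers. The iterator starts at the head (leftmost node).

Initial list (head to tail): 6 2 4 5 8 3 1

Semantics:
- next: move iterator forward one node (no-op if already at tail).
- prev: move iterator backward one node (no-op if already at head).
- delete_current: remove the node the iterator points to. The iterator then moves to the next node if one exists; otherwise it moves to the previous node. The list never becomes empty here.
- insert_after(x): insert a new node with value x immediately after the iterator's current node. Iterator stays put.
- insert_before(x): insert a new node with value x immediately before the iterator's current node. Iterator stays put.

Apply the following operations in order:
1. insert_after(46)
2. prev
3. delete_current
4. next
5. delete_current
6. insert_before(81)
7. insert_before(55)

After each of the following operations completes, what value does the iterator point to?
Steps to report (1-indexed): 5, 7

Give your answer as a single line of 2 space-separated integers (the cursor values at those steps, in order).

Answer: 4 4

Derivation:
After 1 (insert_after(46)): list=[6, 46, 2, 4, 5, 8, 3, 1] cursor@6
After 2 (prev): list=[6, 46, 2, 4, 5, 8, 3, 1] cursor@6
After 3 (delete_current): list=[46, 2, 4, 5, 8, 3, 1] cursor@46
After 4 (next): list=[46, 2, 4, 5, 8, 3, 1] cursor@2
After 5 (delete_current): list=[46, 4, 5, 8, 3, 1] cursor@4
After 6 (insert_before(81)): list=[46, 81, 4, 5, 8, 3, 1] cursor@4
After 7 (insert_before(55)): list=[46, 81, 55, 4, 5, 8, 3, 1] cursor@4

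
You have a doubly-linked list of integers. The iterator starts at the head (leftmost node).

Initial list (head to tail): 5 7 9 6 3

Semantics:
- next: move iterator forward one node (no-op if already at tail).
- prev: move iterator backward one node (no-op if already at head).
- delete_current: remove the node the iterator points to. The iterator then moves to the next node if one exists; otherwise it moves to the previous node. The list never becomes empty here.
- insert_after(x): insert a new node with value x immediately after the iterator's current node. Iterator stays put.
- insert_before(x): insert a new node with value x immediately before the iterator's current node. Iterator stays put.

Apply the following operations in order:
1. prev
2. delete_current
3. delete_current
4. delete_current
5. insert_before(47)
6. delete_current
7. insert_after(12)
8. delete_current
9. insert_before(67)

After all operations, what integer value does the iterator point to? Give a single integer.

Answer: 12

Derivation:
After 1 (prev): list=[5, 7, 9, 6, 3] cursor@5
After 2 (delete_current): list=[7, 9, 6, 3] cursor@7
After 3 (delete_current): list=[9, 6, 3] cursor@9
After 4 (delete_current): list=[6, 3] cursor@6
After 5 (insert_before(47)): list=[47, 6, 3] cursor@6
After 6 (delete_current): list=[47, 3] cursor@3
After 7 (insert_after(12)): list=[47, 3, 12] cursor@3
After 8 (delete_current): list=[47, 12] cursor@12
After 9 (insert_before(67)): list=[47, 67, 12] cursor@12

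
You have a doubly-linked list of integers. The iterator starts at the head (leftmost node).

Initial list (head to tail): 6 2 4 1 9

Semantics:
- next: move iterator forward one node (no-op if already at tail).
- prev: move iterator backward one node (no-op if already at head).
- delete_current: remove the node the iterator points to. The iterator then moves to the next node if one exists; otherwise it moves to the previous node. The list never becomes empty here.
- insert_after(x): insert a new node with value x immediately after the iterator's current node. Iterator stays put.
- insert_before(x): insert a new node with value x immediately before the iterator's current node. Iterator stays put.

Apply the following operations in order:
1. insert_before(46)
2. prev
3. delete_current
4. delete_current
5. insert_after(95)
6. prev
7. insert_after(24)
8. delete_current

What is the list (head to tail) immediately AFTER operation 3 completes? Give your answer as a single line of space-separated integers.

Answer: 6 2 4 1 9

Derivation:
After 1 (insert_before(46)): list=[46, 6, 2, 4, 1, 9] cursor@6
After 2 (prev): list=[46, 6, 2, 4, 1, 9] cursor@46
After 3 (delete_current): list=[6, 2, 4, 1, 9] cursor@6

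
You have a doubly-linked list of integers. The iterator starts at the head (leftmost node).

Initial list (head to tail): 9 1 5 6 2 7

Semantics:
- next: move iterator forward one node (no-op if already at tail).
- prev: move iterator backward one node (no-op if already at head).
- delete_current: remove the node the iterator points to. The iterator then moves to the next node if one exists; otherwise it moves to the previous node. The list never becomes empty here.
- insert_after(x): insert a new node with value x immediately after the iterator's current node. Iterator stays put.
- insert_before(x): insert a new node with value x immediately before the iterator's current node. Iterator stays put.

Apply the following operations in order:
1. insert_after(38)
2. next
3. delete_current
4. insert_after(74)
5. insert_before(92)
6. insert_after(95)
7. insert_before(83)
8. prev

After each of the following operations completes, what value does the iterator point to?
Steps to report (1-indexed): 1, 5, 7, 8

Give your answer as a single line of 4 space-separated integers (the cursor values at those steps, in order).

After 1 (insert_after(38)): list=[9, 38, 1, 5, 6, 2, 7] cursor@9
After 2 (next): list=[9, 38, 1, 5, 6, 2, 7] cursor@38
After 3 (delete_current): list=[9, 1, 5, 6, 2, 7] cursor@1
After 4 (insert_after(74)): list=[9, 1, 74, 5, 6, 2, 7] cursor@1
After 5 (insert_before(92)): list=[9, 92, 1, 74, 5, 6, 2, 7] cursor@1
After 6 (insert_after(95)): list=[9, 92, 1, 95, 74, 5, 6, 2, 7] cursor@1
After 7 (insert_before(83)): list=[9, 92, 83, 1, 95, 74, 5, 6, 2, 7] cursor@1
After 8 (prev): list=[9, 92, 83, 1, 95, 74, 5, 6, 2, 7] cursor@83

Answer: 9 1 1 83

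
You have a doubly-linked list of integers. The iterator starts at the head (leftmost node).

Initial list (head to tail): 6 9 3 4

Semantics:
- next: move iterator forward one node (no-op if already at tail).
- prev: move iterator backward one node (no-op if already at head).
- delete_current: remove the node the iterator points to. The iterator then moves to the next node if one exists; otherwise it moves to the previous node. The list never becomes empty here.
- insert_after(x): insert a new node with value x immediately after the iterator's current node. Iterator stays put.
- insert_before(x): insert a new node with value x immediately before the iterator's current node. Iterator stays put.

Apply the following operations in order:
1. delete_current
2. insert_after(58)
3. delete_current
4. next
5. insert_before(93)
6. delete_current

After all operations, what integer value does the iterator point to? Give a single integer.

After 1 (delete_current): list=[9, 3, 4] cursor@9
After 2 (insert_after(58)): list=[9, 58, 3, 4] cursor@9
After 3 (delete_current): list=[58, 3, 4] cursor@58
After 4 (next): list=[58, 3, 4] cursor@3
After 5 (insert_before(93)): list=[58, 93, 3, 4] cursor@3
After 6 (delete_current): list=[58, 93, 4] cursor@4

Answer: 4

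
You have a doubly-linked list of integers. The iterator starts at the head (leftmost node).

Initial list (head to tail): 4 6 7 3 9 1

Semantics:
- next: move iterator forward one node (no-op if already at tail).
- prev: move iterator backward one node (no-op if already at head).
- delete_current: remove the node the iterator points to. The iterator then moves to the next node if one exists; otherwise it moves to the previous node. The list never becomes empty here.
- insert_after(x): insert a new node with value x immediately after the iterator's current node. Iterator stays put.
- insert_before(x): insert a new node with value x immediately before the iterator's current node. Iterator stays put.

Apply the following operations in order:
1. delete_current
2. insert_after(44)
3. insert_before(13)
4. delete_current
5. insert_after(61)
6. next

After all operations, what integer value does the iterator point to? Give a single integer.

After 1 (delete_current): list=[6, 7, 3, 9, 1] cursor@6
After 2 (insert_after(44)): list=[6, 44, 7, 3, 9, 1] cursor@6
After 3 (insert_before(13)): list=[13, 6, 44, 7, 3, 9, 1] cursor@6
After 4 (delete_current): list=[13, 44, 7, 3, 9, 1] cursor@44
After 5 (insert_after(61)): list=[13, 44, 61, 7, 3, 9, 1] cursor@44
After 6 (next): list=[13, 44, 61, 7, 3, 9, 1] cursor@61

Answer: 61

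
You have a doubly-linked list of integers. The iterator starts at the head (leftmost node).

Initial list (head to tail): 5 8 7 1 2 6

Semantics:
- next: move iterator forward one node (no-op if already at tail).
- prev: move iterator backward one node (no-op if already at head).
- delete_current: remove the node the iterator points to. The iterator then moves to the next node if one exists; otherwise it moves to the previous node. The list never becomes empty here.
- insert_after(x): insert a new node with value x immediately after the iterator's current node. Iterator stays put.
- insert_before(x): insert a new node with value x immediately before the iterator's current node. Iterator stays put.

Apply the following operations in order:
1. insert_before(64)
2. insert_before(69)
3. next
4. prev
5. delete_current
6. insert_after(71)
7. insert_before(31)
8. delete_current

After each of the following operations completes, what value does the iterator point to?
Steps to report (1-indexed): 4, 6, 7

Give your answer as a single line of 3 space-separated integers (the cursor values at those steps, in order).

After 1 (insert_before(64)): list=[64, 5, 8, 7, 1, 2, 6] cursor@5
After 2 (insert_before(69)): list=[64, 69, 5, 8, 7, 1, 2, 6] cursor@5
After 3 (next): list=[64, 69, 5, 8, 7, 1, 2, 6] cursor@8
After 4 (prev): list=[64, 69, 5, 8, 7, 1, 2, 6] cursor@5
After 5 (delete_current): list=[64, 69, 8, 7, 1, 2, 6] cursor@8
After 6 (insert_after(71)): list=[64, 69, 8, 71, 7, 1, 2, 6] cursor@8
After 7 (insert_before(31)): list=[64, 69, 31, 8, 71, 7, 1, 2, 6] cursor@8
After 8 (delete_current): list=[64, 69, 31, 71, 7, 1, 2, 6] cursor@71

Answer: 5 8 8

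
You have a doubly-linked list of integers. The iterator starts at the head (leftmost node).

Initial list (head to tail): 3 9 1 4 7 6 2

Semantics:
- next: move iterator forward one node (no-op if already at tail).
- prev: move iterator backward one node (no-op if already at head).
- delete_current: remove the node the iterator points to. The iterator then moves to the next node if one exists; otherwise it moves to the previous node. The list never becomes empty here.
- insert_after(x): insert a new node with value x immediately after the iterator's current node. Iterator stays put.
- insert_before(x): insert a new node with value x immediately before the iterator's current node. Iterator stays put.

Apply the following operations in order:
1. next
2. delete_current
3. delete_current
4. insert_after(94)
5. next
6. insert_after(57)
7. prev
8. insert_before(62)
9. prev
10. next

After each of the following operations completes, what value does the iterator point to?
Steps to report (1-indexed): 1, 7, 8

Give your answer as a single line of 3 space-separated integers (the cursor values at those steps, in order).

After 1 (next): list=[3, 9, 1, 4, 7, 6, 2] cursor@9
After 2 (delete_current): list=[3, 1, 4, 7, 6, 2] cursor@1
After 3 (delete_current): list=[3, 4, 7, 6, 2] cursor@4
After 4 (insert_after(94)): list=[3, 4, 94, 7, 6, 2] cursor@4
After 5 (next): list=[3, 4, 94, 7, 6, 2] cursor@94
After 6 (insert_after(57)): list=[3, 4, 94, 57, 7, 6, 2] cursor@94
After 7 (prev): list=[3, 4, 94, 57, 7, 6, 2] cursor@4
After 8 (insert_before(62)): list=[3, 62, 4, 94, 57, 7, 6, 2] cursor@4
After 9 (prev): list=[3, 62, 4, 94, 57, 7, 6, 2] cursor@62
After 10 (next): list=[3, 62, 4, 94, 57, 7, 6, 2] cursor@4

Answer: 9 4 4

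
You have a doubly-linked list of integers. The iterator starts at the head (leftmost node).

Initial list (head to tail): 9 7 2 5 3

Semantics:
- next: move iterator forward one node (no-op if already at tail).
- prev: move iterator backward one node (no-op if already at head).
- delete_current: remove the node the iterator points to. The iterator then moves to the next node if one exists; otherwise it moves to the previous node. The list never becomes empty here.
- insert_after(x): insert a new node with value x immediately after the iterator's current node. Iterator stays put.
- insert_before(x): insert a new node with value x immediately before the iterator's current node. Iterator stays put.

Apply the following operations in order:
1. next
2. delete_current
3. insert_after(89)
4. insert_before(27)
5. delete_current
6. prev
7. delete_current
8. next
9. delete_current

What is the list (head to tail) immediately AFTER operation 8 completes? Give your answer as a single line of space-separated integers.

Answer: 9 89 5 3

Derivation:
After 1 (next): list=[9, 7, 2, 5, 3] cursor@7
After 2 (delete_current): list=[9, 2, 5, 3] cursor@2
After 3 (insert_after(89)): list=[9, 2, 89, 5, 3] cursor@2
After 4 (insert_before(27)): list=[9, 27, 2, 89, 5, 3] cursor@2
After 5 (delete_current): list=[9, 27, 89, 5, 3] cursor@89
After 6 (prev): list=[9, 27, 89, 5, 3] cursor@27
After 7 (delete_current): list=[9, 89, 5, 3] cursor@89
After 8 (next): list=[9, 89, 5, 3] cursor@5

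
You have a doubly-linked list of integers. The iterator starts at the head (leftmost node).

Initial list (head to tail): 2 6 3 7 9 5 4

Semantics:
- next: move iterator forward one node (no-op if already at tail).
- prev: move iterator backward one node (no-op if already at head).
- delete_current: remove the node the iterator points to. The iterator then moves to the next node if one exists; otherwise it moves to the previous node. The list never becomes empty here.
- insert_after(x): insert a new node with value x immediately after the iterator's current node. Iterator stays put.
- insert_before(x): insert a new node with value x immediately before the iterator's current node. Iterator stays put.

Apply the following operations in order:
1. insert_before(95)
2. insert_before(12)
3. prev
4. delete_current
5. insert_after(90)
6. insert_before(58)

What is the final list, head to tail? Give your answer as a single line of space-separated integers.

After 1 (insert_before(95)): list=[95, 2, 6, 3, 7, 9, 5, 4] cursor@2
After 2 (insert_before(12)): list=[95, 12, 2, 6, 3, 7, 9, 5, 4] cursor@2
After 3 (prev): list=[95, 12, 2, 6, 3, 7, 9, 5, 4] cursor@12
After 4 (delete_current): list=[95, 2, 6, 3, 7, 9, 5, 4] cursor@2
After 5 (insert_after(90)): list=[95, 2, 90, 6, 3, 7, 9, 5, 4] cursor@2
After 6 (insert_before(58)): list=[95, 58, 2, 90, 6, 3, 7, 9, 5, 4] cursor@2

Answer: 95 58 2 90 6 3 7 9 5 4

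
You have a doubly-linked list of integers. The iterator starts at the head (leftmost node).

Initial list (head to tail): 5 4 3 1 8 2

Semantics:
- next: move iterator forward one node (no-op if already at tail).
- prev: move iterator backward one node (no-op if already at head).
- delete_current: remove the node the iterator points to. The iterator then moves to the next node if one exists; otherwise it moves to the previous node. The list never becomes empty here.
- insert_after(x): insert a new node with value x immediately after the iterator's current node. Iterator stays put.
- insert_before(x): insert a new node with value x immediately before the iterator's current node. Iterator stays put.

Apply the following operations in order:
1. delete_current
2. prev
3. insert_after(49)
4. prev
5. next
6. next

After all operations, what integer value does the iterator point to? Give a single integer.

After 1 (delete_current): list=[4, 3, 1, 8, 2] cursor@4
After 2 (prev): list=[4, 3, 1, 8, 2] cursor@4
After 3 (insert_after(49)): list=[4, 49, 3, 1, 8, 2] cursor@4
After 4 (prev): list=[4, 49, 3, 1, 8, 2] cursor@4
After 5 (next): list=[4, 49, 3, 1, 8, 2] cursor@49
After 6 (next): list=[4, 49, 3, 1, 8, 2] cursor@3

Answer: 3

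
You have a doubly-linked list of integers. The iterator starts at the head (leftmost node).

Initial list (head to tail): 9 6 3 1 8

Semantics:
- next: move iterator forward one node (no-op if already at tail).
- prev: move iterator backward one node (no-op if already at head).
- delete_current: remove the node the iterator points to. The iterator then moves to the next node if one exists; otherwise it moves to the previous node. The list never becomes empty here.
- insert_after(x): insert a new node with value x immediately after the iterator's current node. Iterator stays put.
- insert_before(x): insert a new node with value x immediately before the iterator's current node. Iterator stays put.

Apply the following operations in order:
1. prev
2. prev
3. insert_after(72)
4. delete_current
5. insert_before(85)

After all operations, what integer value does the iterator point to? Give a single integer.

After 1 (prev): list=[9, 6, 3, 1, 8] cursor@9
After 2 (prev): list=[9, 6, 3, 1, 8] cursor@9
After 3 (insert_after(72)): list=[9, 72, 6, 3, 1, 8] cursor@9
After 4 (delete_current): list=[72, 6, 3, 1, 8] cursor@72
After 5 (insert_before(85)): list=[85, 72, 6, 3, 1, 8] cursor@72

Answer: 72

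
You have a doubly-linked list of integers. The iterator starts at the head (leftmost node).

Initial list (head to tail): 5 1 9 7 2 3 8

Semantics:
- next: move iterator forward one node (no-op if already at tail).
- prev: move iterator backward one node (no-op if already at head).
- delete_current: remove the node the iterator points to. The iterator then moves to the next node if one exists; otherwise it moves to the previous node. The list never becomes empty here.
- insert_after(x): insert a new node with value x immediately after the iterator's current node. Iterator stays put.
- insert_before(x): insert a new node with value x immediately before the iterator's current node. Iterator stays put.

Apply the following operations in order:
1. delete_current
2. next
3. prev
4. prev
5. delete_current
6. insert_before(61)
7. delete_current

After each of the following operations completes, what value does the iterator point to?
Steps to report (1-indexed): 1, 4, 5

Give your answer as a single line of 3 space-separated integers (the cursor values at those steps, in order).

After 1 (delete_current): list=[1, 9, 7, 2, 3, 8] cursor@1
After 2 (next): list=[1, 9, 7, 2, 3, 8] cursor@9
After 3 (prev): list=[1, 9, 7, 2, 3, 8] cursor@1
After 4 (prev): list=[1, 9, 7, 2, 3, 8] cursor@1
After 5 (delete_current): list=[9, 7, 2, 3, 8] cursor@9
After 6 (insert_before(61)): list=[61, 9, 7, 2, 3, 8] cursor@9
After 7 (delete_current): list=[61, 7, 2, 3, 8] cursor@7

Answer: 1 1 9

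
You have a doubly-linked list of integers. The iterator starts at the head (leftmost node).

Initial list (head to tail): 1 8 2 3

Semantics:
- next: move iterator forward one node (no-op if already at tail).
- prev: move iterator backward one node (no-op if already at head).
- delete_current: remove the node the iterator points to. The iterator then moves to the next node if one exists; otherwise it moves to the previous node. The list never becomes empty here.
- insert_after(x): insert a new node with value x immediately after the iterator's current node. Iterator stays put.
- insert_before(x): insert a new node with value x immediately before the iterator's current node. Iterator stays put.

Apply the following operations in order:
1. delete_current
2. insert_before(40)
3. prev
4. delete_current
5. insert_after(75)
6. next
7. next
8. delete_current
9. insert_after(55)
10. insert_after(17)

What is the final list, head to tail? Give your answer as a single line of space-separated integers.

Answer: 8 75 3 17 55

Derivation:
After 1 (delete_current): list=[8, 2, 3] cursor@8
After 2 (insert_before(40)): list=[40, 8, 2, 3] cursor@8
After 3 (prev): list=[40, 8, 2, 3] cursor@40
After 4 (delete_current): list=[8, 2, 3] cursor@8
After 5 (insert_after(75)): list=[8, 75, 2, 3] cursor@8
After 6 (next): list=[8, 75, 2, 3] cursor@75
After 7 (next): list=[8, 75, 2, 3] cursor@2
After 8 (delete_current): list=[8, 75, 3] cursor@3
After 9 (insert_after(55)): list=[8, 75, 3, 55] cursor@3
After 10 (insert_after(17)): list=[8, 75, 3, 17, 55] cursor@3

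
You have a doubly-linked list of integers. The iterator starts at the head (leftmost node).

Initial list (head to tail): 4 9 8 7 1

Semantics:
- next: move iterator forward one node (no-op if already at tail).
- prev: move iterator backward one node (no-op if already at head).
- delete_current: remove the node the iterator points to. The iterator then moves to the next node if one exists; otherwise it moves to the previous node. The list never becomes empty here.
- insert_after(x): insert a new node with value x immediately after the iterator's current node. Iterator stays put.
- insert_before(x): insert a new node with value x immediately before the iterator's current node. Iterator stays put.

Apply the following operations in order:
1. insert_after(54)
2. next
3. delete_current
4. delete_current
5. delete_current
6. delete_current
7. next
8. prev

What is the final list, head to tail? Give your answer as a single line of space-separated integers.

Answer: 4 1

Derivation:
After 1 (insert_after(54)): list=[4, 54, 9, 8, 7, 1] cursor@4
After 2 (next): list=[4, 54, 9, 8, 7, 1] cursor@54
After 3 (delete_current): list=[4, 9, 8, 7, 1] cursor@9
After 4 (delete_current): list=[4, 8, 7, 1] cursor@8
After 5 (delete_current): list=[4, 7, 1] cursor@7
After 6 (delete_current): list=[4, 1] cursor@1
After 7 (next): list=[4, 1] cursor@1
After 8 (prev): list=[4, 1] cursor@4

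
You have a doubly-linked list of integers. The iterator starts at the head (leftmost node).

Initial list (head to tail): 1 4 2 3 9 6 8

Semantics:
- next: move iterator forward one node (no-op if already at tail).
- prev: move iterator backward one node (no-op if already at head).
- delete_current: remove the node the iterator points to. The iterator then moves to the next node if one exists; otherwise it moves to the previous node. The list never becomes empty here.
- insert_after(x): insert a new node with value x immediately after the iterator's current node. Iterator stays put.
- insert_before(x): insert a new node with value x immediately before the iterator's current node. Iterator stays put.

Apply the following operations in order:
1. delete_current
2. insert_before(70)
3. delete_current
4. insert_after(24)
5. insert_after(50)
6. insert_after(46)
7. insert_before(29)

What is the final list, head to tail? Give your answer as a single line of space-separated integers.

Answer: 70 29 2 46 50 24 3 9 6 8

Derivation:
After 1 (delete_current): list=[4, 2, 3, 9, 6, 8] cursor@4
After 2 (insert_before(70)): list=[70, 4, 2, 3, 9, 6, 8] cursor@4
After 3 (delete_current): list=[70, 2, 3, 9, 6, 8] cursor@2
After 4 (insert_after(24)): list=[70, 2, 24, 3, 9, 6, 8] cursor@2
After 5 (insert_after(50)): list=[70, 2, 50, 24, 3, 9, 6, 8] cursor@2
After 6 (insert_after(46)): list=[70, 2, 46, 50, 24, 3, 9, 6, 8] cursor@2
After 7 (insert_before(29)): list=[70, 29, 2, 46, 50, 24, 3, 9, 6, 8] cursor@2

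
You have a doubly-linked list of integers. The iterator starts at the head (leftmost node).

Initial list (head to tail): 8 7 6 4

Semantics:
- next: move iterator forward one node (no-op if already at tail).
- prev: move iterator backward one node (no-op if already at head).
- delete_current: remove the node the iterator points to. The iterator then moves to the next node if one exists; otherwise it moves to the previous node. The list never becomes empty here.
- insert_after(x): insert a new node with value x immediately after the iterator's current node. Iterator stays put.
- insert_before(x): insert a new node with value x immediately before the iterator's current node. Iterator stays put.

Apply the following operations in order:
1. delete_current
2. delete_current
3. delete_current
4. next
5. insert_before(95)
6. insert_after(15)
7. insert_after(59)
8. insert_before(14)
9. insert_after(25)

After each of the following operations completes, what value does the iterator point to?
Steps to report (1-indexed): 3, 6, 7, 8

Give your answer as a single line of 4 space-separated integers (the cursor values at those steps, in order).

Answer: 4 4 4 4

Derivation:
After 1 (delete_current): list=[7, 6, 4] cursor@7
After 2 (delete_current): list=[6, 4] cursor@6
After 3 (delete_current): list=[4] cursor@4
After 4 (next): list=[4] cursor@4
After 5 (insert_before(95)): list=[95, 4] cursor@4
After 6 (insert_after(15)): list=[95, 4, 15] cursor@4
After 7 (insert_after(59)): list=[95, 4, 59, 15] cursor@4
After 8 (insert_before(14)): list=[95, 14, 4, 59, 15] cursor@4
After 9 (insert_after(25)): list=[95, 14, 4, 25, 59, 15] cursor@4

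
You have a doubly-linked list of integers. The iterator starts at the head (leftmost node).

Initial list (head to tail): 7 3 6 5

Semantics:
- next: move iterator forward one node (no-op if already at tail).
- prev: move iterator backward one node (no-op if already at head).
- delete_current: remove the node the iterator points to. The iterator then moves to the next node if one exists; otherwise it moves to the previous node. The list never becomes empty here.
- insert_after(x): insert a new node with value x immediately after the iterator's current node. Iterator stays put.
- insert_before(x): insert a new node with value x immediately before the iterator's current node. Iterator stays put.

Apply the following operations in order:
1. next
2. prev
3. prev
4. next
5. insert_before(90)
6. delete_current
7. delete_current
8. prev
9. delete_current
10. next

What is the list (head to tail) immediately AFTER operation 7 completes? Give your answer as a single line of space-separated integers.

After 1 (next): list=[7, 3, 6, 5] cursor@3
After 2 (prev): list=[7, 3, 6, 5] cursor@7
After 3 (prev): list=[7, 3, 6, 5] cursor@7
After 4 (next): list=[7, 3, 6, 5] cursor@3
After 5 (insert_before(90)): list=[7, 90, 3, 6, 5] cursor@3
After 6 (delete_current): list=[7, 90, 6, 5] cursor@6
After 7 (delete_current): list=[7, 90, 5] cursor@5

Answer: 7 90 5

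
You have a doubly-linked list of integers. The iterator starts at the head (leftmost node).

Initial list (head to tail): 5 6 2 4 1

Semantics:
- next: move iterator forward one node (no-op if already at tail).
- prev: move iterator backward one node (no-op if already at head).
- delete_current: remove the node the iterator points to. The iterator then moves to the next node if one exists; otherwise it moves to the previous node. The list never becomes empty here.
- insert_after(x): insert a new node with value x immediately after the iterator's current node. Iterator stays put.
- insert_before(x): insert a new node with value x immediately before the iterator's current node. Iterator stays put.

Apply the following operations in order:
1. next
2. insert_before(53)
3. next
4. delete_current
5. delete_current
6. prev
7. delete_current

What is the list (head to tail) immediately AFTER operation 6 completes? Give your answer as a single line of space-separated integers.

After 1 (next): list=[5, 6, 2, 4, 1] cursor@6
After 2 (insert_before(53)): list=[5, 53, 6, 2, 4, 1] cursor@6
After 3 (next): list=[5, 53, 6, 2, 4, 1] cursor@2
After 4 (delete_current): list=[5, 53, 6, 4, 1] cursor@4
After 5 (delete_current): list=[5, 53, 6, 1] cursor@1
After 6 (prev): list=[5, 53, 6, 1] cursor@6

Answer: 5 53 6 1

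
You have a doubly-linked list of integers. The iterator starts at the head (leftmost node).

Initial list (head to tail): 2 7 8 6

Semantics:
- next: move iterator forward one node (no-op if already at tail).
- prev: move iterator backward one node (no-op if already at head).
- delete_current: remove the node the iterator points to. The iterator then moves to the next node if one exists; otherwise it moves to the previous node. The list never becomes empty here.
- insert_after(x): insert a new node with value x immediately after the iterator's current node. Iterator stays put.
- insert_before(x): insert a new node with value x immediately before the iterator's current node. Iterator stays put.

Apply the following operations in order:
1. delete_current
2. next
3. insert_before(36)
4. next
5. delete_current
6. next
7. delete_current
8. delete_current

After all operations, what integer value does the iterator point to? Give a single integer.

Answer: 7

Derivation:
After 1 (delete_current): list=[7, 8, 6] cursor@7
After 2 (next): list=[7, 8, 6] cursor@8
After 3 (insert_before(36)): list=[7, 36, 8, 6] cursor@8
After 4 (next): list=[7, 36, 8, 6] cursor@6
After 5 (delete_current): list=[7, 36, 8] cursor@8
After 6 (next): list=[7, 36, 8] cursor@8
After 7 (delete_current): list=[7, 36] cursor@36
After 8 (delete_current): list=[7] cursor@7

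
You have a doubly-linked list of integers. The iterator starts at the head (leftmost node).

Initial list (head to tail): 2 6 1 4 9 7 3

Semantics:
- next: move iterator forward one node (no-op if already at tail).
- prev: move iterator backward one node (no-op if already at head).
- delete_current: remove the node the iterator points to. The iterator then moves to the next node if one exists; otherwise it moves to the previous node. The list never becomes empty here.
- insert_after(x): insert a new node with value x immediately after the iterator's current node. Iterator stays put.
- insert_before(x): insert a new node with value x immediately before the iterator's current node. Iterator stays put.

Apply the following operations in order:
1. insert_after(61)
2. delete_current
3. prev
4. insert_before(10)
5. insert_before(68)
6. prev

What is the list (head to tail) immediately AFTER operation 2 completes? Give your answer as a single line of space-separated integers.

Answer: 61 6 1 4 9 7 3

Derivation:
After 1 (insert_after(61)): list=[2, 61, 6, 1, 4, 9, 7, 3] cursor@2
After 2 (delete_current): list=[61, 6, 1, 4, 9, 7, 3] cursor@61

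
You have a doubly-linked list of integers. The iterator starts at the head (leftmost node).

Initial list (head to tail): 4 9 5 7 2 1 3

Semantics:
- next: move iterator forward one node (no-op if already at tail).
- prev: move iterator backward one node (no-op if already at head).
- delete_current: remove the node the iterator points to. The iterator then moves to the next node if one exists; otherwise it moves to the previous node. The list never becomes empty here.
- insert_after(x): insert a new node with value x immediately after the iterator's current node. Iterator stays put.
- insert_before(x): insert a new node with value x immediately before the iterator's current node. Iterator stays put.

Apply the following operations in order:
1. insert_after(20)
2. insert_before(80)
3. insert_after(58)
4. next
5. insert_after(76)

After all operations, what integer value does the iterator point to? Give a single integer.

Answer: 58

Derivation:
After 1 (insert_after(20)): list=[4, 20, 9, 5, 7, 2, 1, 3] cursor@4
After 2 (insert_before(80)): list=[80, 4, 20, 9, 5, 7, 2, 1, 3] cursor@4
After 3 (insert_after(58)): list=[80, 4, 58, 20, 9, 5, 7, 2, 1, 3] cursor@4
After 4 (next): list=[80, 4, 58, 20, 9, 5, 7, 2, 1, 3] cursor@58
After 5 (insert_after(76)): list=[80, 4, 58, 76, 20, 9, 5, 7, 2, 1, 3] cursor@58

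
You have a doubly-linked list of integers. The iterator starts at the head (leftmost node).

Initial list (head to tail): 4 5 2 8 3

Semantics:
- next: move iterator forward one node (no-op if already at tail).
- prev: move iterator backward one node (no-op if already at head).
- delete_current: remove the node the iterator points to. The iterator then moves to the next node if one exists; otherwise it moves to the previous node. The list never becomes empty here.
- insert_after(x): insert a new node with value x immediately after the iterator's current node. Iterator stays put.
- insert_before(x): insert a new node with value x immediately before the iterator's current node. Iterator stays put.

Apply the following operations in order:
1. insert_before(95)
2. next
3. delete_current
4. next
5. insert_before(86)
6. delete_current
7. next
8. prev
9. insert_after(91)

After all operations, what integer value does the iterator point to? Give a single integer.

Answer: 86

Derivation:
After 1 (insert_before(95)): list=[95, 4, 5, 2, 8, 3] cursor@4
After 2 (next): list=[95, 4, 5, 2, 8, 3] cursor@5
After 3 (delete_current): list=[95, 4, 2, 8, 3] cursor@2
After 4 (next): list=[95, 4, 2, 8, 3] cursor@8
After 5 (insert_before(86)): list=[95, 4, 2, 86, 8, 3] cursor@8
After 6 (delete_current): list=[95, 4, 2, 86, 3] cursor@3
After 7 (next): list=[95, 4, 2, 86, 3] cursor@3
After 8 (prev): list=[95, 4, 2, 86, 3] cursor@86
After 9 (insert_after(91)): list=[95, 4, 2, 86, 91, 3] cursor@86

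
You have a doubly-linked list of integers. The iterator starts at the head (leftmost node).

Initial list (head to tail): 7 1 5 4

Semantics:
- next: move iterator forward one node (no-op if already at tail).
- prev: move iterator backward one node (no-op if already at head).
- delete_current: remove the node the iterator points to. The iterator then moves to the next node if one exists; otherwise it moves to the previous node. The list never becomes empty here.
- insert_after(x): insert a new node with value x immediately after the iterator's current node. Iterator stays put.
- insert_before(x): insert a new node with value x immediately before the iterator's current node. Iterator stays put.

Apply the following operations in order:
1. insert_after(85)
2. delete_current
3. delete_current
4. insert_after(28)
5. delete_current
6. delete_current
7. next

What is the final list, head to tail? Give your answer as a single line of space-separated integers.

Answer: 5 4

Derivation:
After 1 (insert_after(85)): list=[7, 85, 1, 5, 4] cursor@7
After 2 (delete_current): list=[85, 1, 5, 4] cursor@85
After 3 (delete_current): list=[1, 5, 4] cursor@1
After 4 (insert_after(28)): list=[1, 28, 5, 4] cursor@1
After 5 (delete_current): list=[28, 5, 4] cursor@28
After 6 (delete_current): list=[5, 4] cursor@5
After 7 (next): list=[5, 4] cursor@4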